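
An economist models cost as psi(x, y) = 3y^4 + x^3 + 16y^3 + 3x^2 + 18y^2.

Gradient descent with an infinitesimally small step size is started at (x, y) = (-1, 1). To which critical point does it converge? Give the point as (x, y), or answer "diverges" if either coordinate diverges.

psi is separable, so gradient descent decouples: x follows -∂psi/∂x, y follows -∂psi/∂y.
∂psi/∂x = 3x(x + 2); at x=-1 this is -3, so x increases.
∂psi/∂y = 12y(y + 1)(y + 3); at y=1 this is 96, so y decreases.
x converges to its nearest critical value 0 (a local min of the x-part); y converges to 0. The iterate converges to (0, 0).

(0, 0)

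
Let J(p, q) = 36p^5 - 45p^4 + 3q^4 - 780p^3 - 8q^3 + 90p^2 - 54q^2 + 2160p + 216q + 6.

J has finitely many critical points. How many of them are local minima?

J separates as a function of p plus a function of q, so ∇J=0 decouples.
∂J/∂p = 180(p - 4)(p - 1)(p + 1)(p + 3) = 0 at p ∈ {-3, -1, 1, 4}; ∂J/∂q = 12(q - 3)(q - 2)(q + 3) = 0 at q ∈ {-3, 2, 3}.
The Hessian is diagonal: diag(J_pp, J_qq). Second derivatives: J_pp(-3)=-10080, J_pp(-1)=3600, J_pp(1)=-4320, J_pp(4)=18900; J_qq(-3)=360, J_qq(2)=-60, J_qq(3)=72.
Local minima occur where both diagonal entries positive: (-1, -3), (-1, 3), (4, -3), (4, 3). Count: 4.

4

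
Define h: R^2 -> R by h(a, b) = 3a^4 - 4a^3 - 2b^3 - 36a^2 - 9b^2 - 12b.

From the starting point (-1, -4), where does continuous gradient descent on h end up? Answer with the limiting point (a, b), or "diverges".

h is separable, so gradient descent decouples: a follows -∂h/∂a, b follows -∂h/∂b.
∂h/∂a = 12a(a - 3)(a + 2); at a=-1 this is 48, so a decreases.
∂h/∂b = -6(b + 1)(b + 2); at b=-4 this is -36, so b increases.
a converges to its nearest critical value -2 (a local min of the a-part); b converges to -2. The iterate converges to (-2, -2).

(-2, -2)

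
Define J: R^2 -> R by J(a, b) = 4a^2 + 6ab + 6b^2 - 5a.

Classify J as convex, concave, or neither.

convex

J is quadratic, so its Hessian is the constant matrix H = [[8, 6], [6, 12]].
det(H) = 60, tr(H) = 20.
det(H) > 0 and tr(H) > 0, so H is positive definite everywhere: convex.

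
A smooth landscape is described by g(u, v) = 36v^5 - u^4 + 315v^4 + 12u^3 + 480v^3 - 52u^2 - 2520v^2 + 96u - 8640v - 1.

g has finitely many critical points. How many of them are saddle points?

6

g separates as a function of u plus a function of v, so ∇g=0 decouples.
∂g/∂u = -4(u - 4)(u - 3)(u - 2) = 0 at u ∈ {2, 3, 4}; ∂g/∂v = 180(v - 2)(v + 2)(v + 3)(v + 4) = 0 at v ∈ {-4, -3, -2, 2}.
The Hessian is diagonal: diag(g_uu, g_vv). Second derivatives: g_uu(2)=-8, g_uu(3)=4, g_uu(4)=-8; g_vv(-4)=-2160, g_vv(-3)=900, g_vv(-2)=-1440, g_vv(2)=21600.
Saddle points occur where the two diagonal entries have opposite signs: (2, -3), (2, 2), (3, -4), (3, -2), (4, -3), (4, 2). Count: 6.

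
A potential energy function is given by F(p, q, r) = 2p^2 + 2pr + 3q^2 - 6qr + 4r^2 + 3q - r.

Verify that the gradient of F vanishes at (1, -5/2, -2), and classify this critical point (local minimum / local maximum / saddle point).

∇F = (4p + 2r, 6q - 6r + 3, 2p - 6q + 8r - 1); substituting (1, -5/2, -2) gives ∇F = (0, 0, 0), so (1, -5/2, -2) is indeed a critical point.
The Hessian is constant: H = [[4, 0, 2], [0, 6, -6], [2, -6, 8]].
Leading principal minors: Δ₁ = 4, Δ₂ = 24, Δ₃ = 24.
All leading minors are positive, so H is positive definite: a local minimum.

local minimum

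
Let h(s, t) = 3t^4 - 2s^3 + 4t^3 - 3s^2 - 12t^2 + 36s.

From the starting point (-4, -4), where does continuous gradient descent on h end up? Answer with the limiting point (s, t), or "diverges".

h is separable, so gradient descent decouples: s follows -∂h/∂s, t follows -∂h/∂t.
∂h/∂s = -6(s - 2)(s + 3); at s=-4 this is -36, so s increases.
∂h/∂t = 12t(t - 1)(t + 2); at t=-4 this is -480, so t increases.
s converges to its nearest critical value -3 (a local min of the s-part); t converges to -2. The iterate converges to (-3, -2).

(-3, -2)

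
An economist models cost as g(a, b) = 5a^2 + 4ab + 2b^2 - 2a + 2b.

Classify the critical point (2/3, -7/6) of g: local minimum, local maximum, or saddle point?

local minimum

The Hessian of g is constant: H = [[10, 4], [4, 4]].
det(H) = 10·4 − 4² = 24.
det(H) > 0 and tr(H) = 14 > 0, so H is positive definite and the point is a local minimum.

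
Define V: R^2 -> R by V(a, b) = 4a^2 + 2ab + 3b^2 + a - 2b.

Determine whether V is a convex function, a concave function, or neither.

convex

V is quadratic, so its Hessian is the constant matrix H = [[8, 2], [2, 6]].
det(H) = 44, tr(H) = 14.
det(H) > 0 and tr(H) > 0, so H is positive definite everywhere: convex.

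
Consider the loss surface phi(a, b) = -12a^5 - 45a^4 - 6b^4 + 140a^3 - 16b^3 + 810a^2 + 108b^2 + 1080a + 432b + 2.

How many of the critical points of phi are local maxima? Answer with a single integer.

4

phi separates as a function of a plus a function of b, so ∇phi=0 decouples.
∂phi/∂a = -60(a - 3)(a + 1)(a + 2)(a + 3) = 0 at a ∈ {-3, -2, -1, 3}; ∂phi/∂b = -24(b - 3)(b + 2)(b + 3) = 0 at b ∈ {-3, -2, 3}.
The Hessian is diagonal: diag(phi_aa, phi_bb). Second derivatives: phi_aa(-3)=720, phi_aa(-2)=-300, phi_aa(-1)=480, phi_aa(3)=-7200; phi_bb(-3)=-144, phi_bb(-2)=120, phi_bb(3)=-720.
Local maxima occur where both diagonal entries negative: (-2, -3), (-2, 3), (3, -3), (3, 3). Count: 4.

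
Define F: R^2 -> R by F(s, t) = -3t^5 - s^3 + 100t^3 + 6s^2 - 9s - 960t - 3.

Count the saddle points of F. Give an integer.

F separates as a function of s plus a function of t, so ∇F=0 decouples.
∂F/∂s = -3(s - 3)(s - 1) = 0 at s ∈ {1, 3}; ∂F/∂t = -15(t - 4)(t - 2)(t + 2)(t + 4) = 0 at t ∈ {-4, -2, 2, 4}.
The Hessian is diagonal: diag(F_ss, F_tt). Second derivatives: F_ss(1)=6, F_ss(3)=-6; F_tt(-4)=1440, F_tt(-2)=-720, F_tt(2)=720, F_tt(4)=-1440.
Saddle points occur where the two diagonal entries have opposite signs: (1, -2), (1, 4), (3, -4), (3, 2). Count: 4.

4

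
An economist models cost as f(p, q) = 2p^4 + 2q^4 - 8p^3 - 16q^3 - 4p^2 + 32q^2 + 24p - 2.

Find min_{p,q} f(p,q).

f(p,q) separates as A(p) + B(q) − 2, so its minimum is min A + min B − 2.
A'(p) = 8(p - 3)(p - 1)(p + 1) vanishes at p ∈ {-1, 1, 3}; B'(q) = 8q(q - 4)(q - 2) vanishes at q ∈ {0, 2, 4}.
Local minima of A (where A''>0): A(-1)=-18, A(3)=-18. Local minima of B: B(0)=0, B(4)=0.
So the global minimum of f is A(-1) + B(0) − 2 = -18 + 0 − 2 = -20, attained at (-1, 0).

-20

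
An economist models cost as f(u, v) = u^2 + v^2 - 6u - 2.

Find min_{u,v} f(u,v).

f(u,v) separates as P(u) + Q(v) − 2, so its minimum is min P + min Q − 2.
P'(u) = 2u - 6 vanishes at u ∈ {3}; Q'(v) = 2v vanishes at v ∈ {0}.
Local minima of P (where P''>0): P(3)=-9. Local minima of Q: Q(0)=0.
So the global minimum of f is P(3) + Q(0) − 2 = -9 + 0 − 2 = -11, attained at (3, 0).

-11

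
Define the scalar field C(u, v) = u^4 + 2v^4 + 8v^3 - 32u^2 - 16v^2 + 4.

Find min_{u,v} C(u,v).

C(u,v) separates as P(u) + Q(v) + 4, so its minimum is min P + min Q + 4.
P'(u) = 4u(u - 4)(u + 4) vanishes at u ∈ {-4, 0, 4}; Q'(v) = 8v(v - 1)(v + 4) vanishes at v ∈ {-4, 0, 1}.
Local minima of P (where P''>0): P(-4)=-256, P(4)=-256. Local minima of Q: Q(-4)=-256, Q(1)=-6.
So the global minimum of C is P(-4) + Q(-4) + 4 = -256 − 256 + 4 = -508, attained at (-4, -4).

-508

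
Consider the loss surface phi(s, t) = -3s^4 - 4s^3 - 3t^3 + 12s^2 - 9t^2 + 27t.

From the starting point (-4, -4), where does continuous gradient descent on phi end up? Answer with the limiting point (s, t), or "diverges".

phi is separable, so gradient descent decouples: s follows -∂phi/∂s, t follows -∂phi/∂t.
∂phi/∂s = -12s(s - 1)(s + 2); at s=-4 this is 480, so s decreases.
∂phi/∂t = -9(t - 1)(t + 3); at t=-4 this is -45, so t increases.
The s-coordinate has no critical point in that direction and runs off to infinity.

diverges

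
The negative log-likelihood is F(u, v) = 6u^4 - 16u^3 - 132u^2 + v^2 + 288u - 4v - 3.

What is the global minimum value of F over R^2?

-1141

F(u,v) separates as P(u) + Q(v) − 3, so its minimum is min P + min Q − 3.
P'(u) = 24(u - 4)(u - 1)(u + 3) vanishes at u ∈ {-3, 1, 4}; Q'(v) = 2v - 4 vanishes at v ∈ {2}.
Local minima of P (where P''>0): P(-3)=-1134, P(4)=-448. Local minima of Q: Q(2)=-4.
So the global minimum of F is P(-3) + Q(2) − 3 = -1134 − 4 − 3 = -1141, attained at (-3, 2).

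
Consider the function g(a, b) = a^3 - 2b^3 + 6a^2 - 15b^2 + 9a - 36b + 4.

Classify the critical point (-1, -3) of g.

The mixed partial ∂²g/∂a∂b is 0, so the Hessian at any point is diag(g_aa, g_bb) = diag(6(a + 2), -6(2b + 5)).
At (-1, -3): H = diag(6, 6).
Both eigenvalues are positive, so H is positive definite: a local minimum.

local minimum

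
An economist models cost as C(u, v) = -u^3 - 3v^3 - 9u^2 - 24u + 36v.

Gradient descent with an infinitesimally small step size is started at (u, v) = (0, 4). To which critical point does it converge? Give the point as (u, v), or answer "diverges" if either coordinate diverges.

C is separable, so gradient descent decouples: u follows -∂C/∂u, v follows -∂C/∂v.
∂C/∂u = -3(u + 2)(u + 4); at u=0 this is -24, so u increases.
∂C/∂v = -9(v - 2)(v + 2); at v=4 this is -108, so v increases.
The u-coordinate has no critical point in that direction and runs off to infinity.

diverges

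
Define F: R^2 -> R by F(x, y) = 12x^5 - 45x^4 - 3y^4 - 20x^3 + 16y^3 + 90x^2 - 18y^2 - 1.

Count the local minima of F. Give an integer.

2

F separates as a function of x plus a function of y, so ∇F=0 decouples.
∂F/∂x = 60x(x - 3)(x - 1)(x + 1) = 0 at x ∈ {-1, 0, 1, 3}; ∂F/∂y = -12y(y - 3)(y - 1) = 0 at y ∈ {0, 1, 3}.
The Hessian is diagonal: diag(F_xx, F_yy). Second derivatives: F_xx(-1)=-480, F_xx(0)=180, F_xx(1)=-240, F_xx(3)=1440; F_yy(0)=-36, F_yy(1)=24, F_yy(3)=-72.
Local minima occur where both diagonal entries positive: (0, 1), (3, 1). Count: 2.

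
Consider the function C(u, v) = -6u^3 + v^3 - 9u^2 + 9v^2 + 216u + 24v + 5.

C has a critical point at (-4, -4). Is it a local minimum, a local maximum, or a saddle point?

saddle point

The mixed partial ∂²C/∂u∂v is 0, so the Hessian at any point is diag(C_uu, C_vv) = diag(-18(2u + 1), 6(v + 3)).
At (-4, -4): H = diag(126, -6).
The eigenvalues have opposite signs, so H is indefinite: a saddle point.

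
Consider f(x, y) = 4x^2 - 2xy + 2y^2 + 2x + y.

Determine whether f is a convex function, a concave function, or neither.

convex

f is quadratic, so its Hessian is the constant matrix H = [[8, -2], [-2, 4]].
det(H) = 28, tr(H) = 12.
det(H) > 0 and tr(H) > 0, so H is positive definite everywhere: convex.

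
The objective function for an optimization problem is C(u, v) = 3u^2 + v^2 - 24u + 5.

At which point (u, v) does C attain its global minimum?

(4, 0)

C(u,v) separates as P(u) + Q(v) + 5, so its minimum is min P + min Q + 5.
P'(u) = 6u - 24 vanishes at u ∈ {4}; Q'(v) = 2v vanishes at v ∈ {0}.
Local minima of P (where P''>0): P(4)=-48. Local minima of Q: Q(0)=0.
So the global minimum of C is P(4) + Q(0) + 5 = -48 + 0 + 5 = -43, attained at (4, 0).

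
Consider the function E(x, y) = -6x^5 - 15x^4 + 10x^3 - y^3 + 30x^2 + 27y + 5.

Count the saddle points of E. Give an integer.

4

E separates as a function of x plus a function of y, so ∇E=0 decouples.
∂E/∂x = -30x(x - 1)(x + 1)(x + 2) = 0 at x ∈ {-2, -1, 0, 1}; ∂E/∂y = -3(y - 3)(y + 3) = 0 at y ∈ {-3, 3}.
The Hessian is diagonal: diag(E_xx, E_yy). Second derivatives: E_xx(-2)=180, E_xx(-1)=-60, E_xx(0)=60, E_xx(1)=-180; E_yy(-3)=18, E_yy(3)=-18.
Saddle points occur where the two diagonal entries have opposite signs: (-2, 3), (-1, -3), (0, 3), (1, -3). Count: 4.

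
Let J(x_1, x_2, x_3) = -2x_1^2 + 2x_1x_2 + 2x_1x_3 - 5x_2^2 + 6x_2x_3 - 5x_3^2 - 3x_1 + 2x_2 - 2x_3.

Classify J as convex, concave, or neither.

J is quadratic, so its Hessian is the constant matrix H = [[-4, 2, 2], [2, -10, 6], [2, 6, -10]].
Leading principal minors: -4, 36, -128.
Signs alternate −, +, − ⇒ H ≺ 0 ⇒ concave.

concave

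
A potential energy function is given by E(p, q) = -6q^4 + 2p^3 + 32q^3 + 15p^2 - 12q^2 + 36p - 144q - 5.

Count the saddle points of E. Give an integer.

E separates as a function of p plus a function of q, so ∇E=0 decouples.
∂E/∂p = 6(p + 2)(p + 3) = 0 at p ∈ {-3, -2}; ∂E/∂q = -24(q - 3)(q - 2)(q + 1) = 0 at q ∈ {-1, 2, 3}.
The Hessian is diagonal: diag(E_pp, E_qq). Second derivatives: E_pp(-3)=-6, E_pp(-2)=6; E_qq(-1)=-288, E_qq(2)=72, E_qq(3)=-96.
Saddle points occur where the two diagonal entries have opposite signs: (-3, 2), (-2, -1), (-2, 3). Count: 3.

3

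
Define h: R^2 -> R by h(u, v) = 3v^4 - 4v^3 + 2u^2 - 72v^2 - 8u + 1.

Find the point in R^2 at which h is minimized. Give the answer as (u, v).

h(u,v) separates as P(u) + Q(v) + 1, so its minimum is min P + min Q + 1.
P'(u) = 4u - 8 vanishes at u ∈ {2}; Q'(v) = 12v(v - 4)(v + 3) vanishes at v ∈ {-3, 0, 4}.
Local minima of P (where P''>0): P(2)=-8. Local minima of Q: Q(-3)=-297, Q(4)=-640.
So the global minimum of h is P(2) + Q(4) + 1 = -8 − 640 + 1 = -647, attained at (2, 4).

(2, 4)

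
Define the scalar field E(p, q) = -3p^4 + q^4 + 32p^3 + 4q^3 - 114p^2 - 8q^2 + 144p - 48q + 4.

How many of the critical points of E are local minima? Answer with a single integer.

E separates as a function of p plus a function of q, so ∇E=0 decouples.
∂E/∂p = -12(p - 4)(p - 3)(p - 1) = 0 at p ∈ {1, 3, 4}; ∂E/∂q = 4(q - 2)(q + 2)(q + 3) = 0 at q ∈ {-3, -2, 2}.
The Hessian is diagonal: diag(E_pp, E_qq). Second derivatives: E_pp(1)=-72, E_pp(3)=24, E_pp(4)=-36; E_qq(-3)=20, E_qq(-2)=-16, E_qq(2)=80.
Local minima occur where both diagonal entries positive: (3, -3), (3, 2). Count: 2.

2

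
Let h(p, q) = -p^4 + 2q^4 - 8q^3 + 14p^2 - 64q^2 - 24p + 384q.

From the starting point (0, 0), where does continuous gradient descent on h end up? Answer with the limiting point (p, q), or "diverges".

(1, -4)

h is separable, so gradient descent decouples: p follows -∂h/∂p, q follows -∂h/∂q.
∂h/∂p = -4(p - 2)(p - 1)(p + 3); at p=0 this is -24, so p increases.
∂h/∂q = 8(q - 4)(q - 3)(q + 4); at q=0 this is 384, so q decreases.
p converges to its nearest critical value 1 (a local min of the p-part); q converges to -4. The iterate converges to (1, -4).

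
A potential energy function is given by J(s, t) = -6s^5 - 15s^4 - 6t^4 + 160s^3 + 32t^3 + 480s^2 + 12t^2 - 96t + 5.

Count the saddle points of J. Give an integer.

J separates as a function of s plus a function of t, so ∇J=0 decouples.
∂J/∂s = -30s(s - 4)(s + 2)(s + 4) = 0 at s ∈ {-4, -2, 0, 4}; ∂J/∂t = -24(t - 4)(t - 1)(t + 1) = 0 at t ∈ {-1, 1, 4}.
The Hessian is diagonal: diag(J_ss, J_tt). Second derivatives: J_ss(-4)=1920, J_ss(-2)=-720, J_ss(0)=960, J_ss(4)=-5760; J_tt(-1)=-240, J_tt(1)=144, J_tt(4)=-360.
Saddle points occur where the two diagonal entries have opposite signs: (-4, -1), (-4, 4), (-2, 1), (0, -1), (0, 4), (4, 1). Count: 6.

6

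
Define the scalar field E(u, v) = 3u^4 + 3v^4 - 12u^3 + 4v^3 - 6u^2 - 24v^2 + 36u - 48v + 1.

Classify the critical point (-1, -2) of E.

local minimum

The mixed partial ∂²E/∂u∂v is 0, so the Hessian at any point is diag(E_uu, E_vv) = diag(12(3u^2 - 6u - 1), 12(3v^2 + 2v - 4)).
At (-1, -2): H = diag(96, 48).
Both eigenvalues are positive, so H is positive definite: a local minimum.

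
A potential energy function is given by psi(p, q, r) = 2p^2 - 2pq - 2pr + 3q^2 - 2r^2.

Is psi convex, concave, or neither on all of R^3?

psi is quadratic, so its Hessian is the constant matrix H = [[4, -2, -2], [-2, 6, 0], [-2, 0, -4]].
Leading principal minors: 4, 20, -104.
Neither pattern holds ⇒ H is indefinite ⇒ neither convex nor concave.

neither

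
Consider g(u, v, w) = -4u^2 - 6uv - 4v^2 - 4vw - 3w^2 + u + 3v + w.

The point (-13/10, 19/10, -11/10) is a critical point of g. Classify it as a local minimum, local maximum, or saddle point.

The Hessian is constant: H = [[-8, -6, 0], [-6, -8, -4], [0, -4, -6]].
Leading principal minors: Δ₁ = -8, Δ₂ = 28, Δ₃ = -40.
The minors alternate sign starting negative (−, +, −), so H is negative definite: a local maximum.

local maximum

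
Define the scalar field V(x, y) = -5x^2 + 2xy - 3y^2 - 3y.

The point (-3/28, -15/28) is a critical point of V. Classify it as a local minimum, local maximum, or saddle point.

The Hessian of V is constant: H = [[-10, 2], [2, -6]].
det(H) = (-10)·(-6) − 2² = 56.
det(H) > 0 and tr(H) = -16 < 0, so H is negative definite and the point is a local maximum.

local maximum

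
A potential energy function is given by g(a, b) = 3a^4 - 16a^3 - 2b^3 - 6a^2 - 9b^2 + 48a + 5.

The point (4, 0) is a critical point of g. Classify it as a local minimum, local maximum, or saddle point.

The mixed partial ∂²g/∂a∂b is 0, so the Hessian at any point is diag(g_aa, g_bb) = diag(12(3a^2 - 8a - 1), -6(2b + 3)).
At (4, 0): H = diag(180, -18).
The eigenvalues have opposite signs, so H is indefinite: a saddle point.

saddle point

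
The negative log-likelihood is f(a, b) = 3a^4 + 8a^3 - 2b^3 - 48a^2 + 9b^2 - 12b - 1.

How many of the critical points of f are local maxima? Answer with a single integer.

1

f separates as a function of a plus a function of b, so ∇f=0 decouples.
∂f/∂a = 12a(a - 2)(a + 4) = 0 at a ∈ {-4, 0, 2}; ∂f/∂b = -6(b - 2)(b - 1) = 0 at b ∈ {1, 2}.
The Hessian is diagonal: diag(f_aa, f_bb). Second derivatives: f_aa(-4)=288, f_aa(0)=-96, f_aa(2)=144; f_bb(1)=6, f_bb(2)=-6.
Local maxima occur where both diagonal entries negative: (0, 2). Count: 1.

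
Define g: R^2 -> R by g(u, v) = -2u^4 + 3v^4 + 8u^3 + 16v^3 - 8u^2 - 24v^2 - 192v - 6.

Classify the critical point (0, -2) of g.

local maximum

The mixed partial ∂²g/∂u∂v is 0, so the Hessian at any point is diag(g_uu, g_vv) = diag(8(-3u^2 + 6u - 2), 12(3v^2 + 8v - 4)).
At (0, -2): H = diag(-16, -96).
Both eigenvalues are negative, so H is negative definite: a local maximum.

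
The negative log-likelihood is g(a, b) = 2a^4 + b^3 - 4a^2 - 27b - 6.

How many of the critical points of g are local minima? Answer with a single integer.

g separates as a function of a plus a function of b, so ∇g=0 decouples.
∂g/∂a = 8a(a - 1)(a + 1) = 0 at a ∈ {-1, 0, 1}; ∂g/∂b = 3(b - 3)(b + 3) = 0 at b ∈ {-3, 3}.
The Hessian is diagonal: diag(g_aa, g_bb). Second derivatives: g_aa(-1)=16, g_aa(0)=-8, g_aa(1)=16; g_bb(-3)=-18, g_bb(3)=18.
Local minima occur where both diagonal entries positive: (-1, 3), (1, 3). Count: 2.

2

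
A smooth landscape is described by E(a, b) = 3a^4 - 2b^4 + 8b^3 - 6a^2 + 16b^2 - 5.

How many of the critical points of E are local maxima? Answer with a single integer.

2

E separates as a function of a plus a function of b, so ∇E=0 decouples.
∂E/∂a = 12a(a - 1)(a + 1) = 0 at a ∈ {-1, 0, 1}; ∂E/∂b = -8b(b - 4)(b + 1) = 0 at b ∈ {-1, 0, 4}.
The Hessian is diagonal: diag(E_aa, E_bb). Second derivatives: E_aa(-1)=24, E_aa(0)=-12, E_aa(1)=24; E_bb(-1)=-40, E_bb(0)=32, E_bb(4)=-160.
Local maxima occur where both diagonal entries negative: (0, -1), (0, 4). Count: 2.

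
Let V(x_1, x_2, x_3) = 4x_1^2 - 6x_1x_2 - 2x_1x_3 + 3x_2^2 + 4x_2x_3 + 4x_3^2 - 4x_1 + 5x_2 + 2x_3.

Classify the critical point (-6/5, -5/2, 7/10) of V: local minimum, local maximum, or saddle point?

local minimum

The Hessian is constant: H = [[8, -6, -2], [-6, 6, 4], [-2, 4, 8]].
Leading principal minors: Δ₁ = 8, Δ₂ = 12, Δ₃ = 40.
All leading minors are positive, so H is positive definite: a local minimum.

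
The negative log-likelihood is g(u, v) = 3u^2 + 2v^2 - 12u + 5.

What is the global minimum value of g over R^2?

g(u,v) separates as P(u) + Q(v) + 5, so its minimum is min P + min Q + 5.
P'(u) = 6u - 12 vanishes at u ∈ {2}; Q'(v) = 4v vanishes at v ∈ {0}.
Local minima of P (where P''>0): P(2)=-12. Local minima of Q: Q(0)=0.
So the global minimum of g is P(2) + Q(0) + 5 = -12 + 0 + 5 = -7, attained at (2, 0).

-7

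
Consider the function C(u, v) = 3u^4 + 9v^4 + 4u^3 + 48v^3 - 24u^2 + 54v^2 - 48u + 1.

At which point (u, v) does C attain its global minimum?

(2, -3)

C(u,v) separates as P(u) + Q(v) + 1, so its minimum is min P + min Q + 1.
P'(u) = 12(u - 2)(u + 1)(u + 2) vanishes at u ∈ {-2, -1, 2}; Q'(v) = 36v(v + 1)(v + 3) vanishes at v ∈ {-3, -1, 0}.
Local minima of P (where P''>0): P(-2)=16, P(2)=-112. Local minima of Q: Q(-3)=-81, Q(0)=0.
So the global minimum of C is P(2) + Q(-3) + 1 = -112 − 81 + 1 = -192, attained at (2, -3).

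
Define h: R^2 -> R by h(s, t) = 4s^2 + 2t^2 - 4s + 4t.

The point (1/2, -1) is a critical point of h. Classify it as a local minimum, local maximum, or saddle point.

The Hessian of h is constant: H = [[8, 0], [0, 4]].
det(H) = 8·4 − 0² = 32.
det(H) > 0 and tr(H) = 12 > 0, so H is positive definite and the point is a local minimum.

local minimum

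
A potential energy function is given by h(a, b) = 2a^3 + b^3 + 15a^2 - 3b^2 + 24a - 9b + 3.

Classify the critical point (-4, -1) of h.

local maximum

The mixed partial ∂²h/∂a∂b is 0, so the Hessian at any point is diag(h_aa, h_bb) = diag(6(2a + 5), 6(b - 1)).
At (-4, -1): H = diag(-18, -12).
Both eigenvalues are negative, so H is negative definite: a local maximum.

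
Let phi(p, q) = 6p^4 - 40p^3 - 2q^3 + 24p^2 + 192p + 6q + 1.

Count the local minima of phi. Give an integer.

2

phi separates as a function of p plus a function of q, so ∇phi=0 decouples.
∂phi/∂p = 24(p - 4)(p - 2)(p + 1) = 0 at p ∈ {-1, 2, 4}; ∂phi/∂q = -6(q - 1)(q + 1) = 0 at q ∈ {-1, 1}.
The Hessian is diagonal: diag(phi_pp, phi_qq). Second derivatives: phi_pp(-1)=360, phi_pp(2)=-144, phi_pp(4)=240; phi_qq(-1)=12, phi_qq(1)=-12.
Local minima occur where both diagonal entries positive: (-1, -1), (4, -1). Count: 2.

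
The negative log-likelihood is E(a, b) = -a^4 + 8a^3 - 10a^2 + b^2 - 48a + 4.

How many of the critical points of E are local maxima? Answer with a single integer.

0

E separates as a function of a plus a function of b, so ∇E=0 decouples.
∂E/∂a = -4(a - 4)(a - 3)(a + 1) = 0 at a ∈ {-1, 3, 4}; ∂E/∂b = 2b = 0 at b ∈ {0}.
The Hessian is diagonal: diag(E_aa, E_bb). Second derivatives: E_aa(-1)=-80, E_aa(3)=16, E_aa(4)=-20; E_bb(0)=2.
Local maxima occur where both diagonal entries negative: none. Count: 0.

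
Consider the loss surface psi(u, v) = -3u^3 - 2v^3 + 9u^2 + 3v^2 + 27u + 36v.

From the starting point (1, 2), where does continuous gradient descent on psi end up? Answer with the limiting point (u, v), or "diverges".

psi is separable, so gradient descent decouples: u follows -∂psi/∂u, v follows -∂psi/∂v.
∂psi/∂u = -9(u - 3)(u + 1); at u=1 this is 36, so u decreases.
∂psi/∂v = -6(v - 3)(v + 2); at v=2 this is 24, so v decreases.
u converges to its nearest critical value -1 (a local min of the u-part); v converges to -2. The iterate converges to (-1, -2).

(-1, -2)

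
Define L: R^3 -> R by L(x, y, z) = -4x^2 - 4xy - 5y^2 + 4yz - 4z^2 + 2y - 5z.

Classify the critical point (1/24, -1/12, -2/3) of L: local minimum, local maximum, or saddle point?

local maximum

The Hessian is constant: H = [[-8, -4, 0], [-4, -10, 4], [0, 4, -8]].
Leading principal minors: Δ₁ = -8, Δ₂ = 64, Δ₃ = -384.
The minors alternate sign starting negative (−, +, −), so H is negative definite: a local maximum.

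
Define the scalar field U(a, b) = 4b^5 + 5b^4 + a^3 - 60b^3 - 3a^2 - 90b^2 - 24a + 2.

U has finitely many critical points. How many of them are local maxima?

U separates as a function of a plus a function of b, so ∇U=0 decouples.
∂U/∂a = 3(a - 4)(a + 2) = 0 at a ∈ {-2, 4}; ∂U/∂b = 20b(b - 3)(b + 1)(b + 3) = 0 at b ∈ {-3, -1, 0, 3}.
The Hessian is diagonal: diag(U_aa, U_bb). Second derivatives: U_aa(-2)=-18, U_aa(4)=18; U_bb(-3)=-720, U_bb(-1)=160, U_bb(0)=-180, U_bb(3)=1440.
Local maxima occur where both diagonal entries negative: (-2, -3), (-2, 0). Count: 2.

2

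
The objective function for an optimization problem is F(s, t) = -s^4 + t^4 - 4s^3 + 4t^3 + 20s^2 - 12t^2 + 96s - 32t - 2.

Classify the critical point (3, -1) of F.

local maximum

The mixed partial ∂²F/∂s∂t is 0, so the Hessian at any point is diag(F_ss, F_tt) = diag(4(-3s^2 - 6s + 10), 12(t^2 + 2t - 2)).
At (3, -1): H = diag(-140, -36).
Both eigenvalues are negative, so H is negative definite: a local maximum.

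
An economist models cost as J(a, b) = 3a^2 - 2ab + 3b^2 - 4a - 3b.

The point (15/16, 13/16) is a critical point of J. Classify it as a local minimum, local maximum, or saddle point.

local minimum

The Hessian of J is constant: H = [[6, -2], [-2, 6]].
det(H) = 6·6 − (-2)² = 32.
det(H) > 0 and tr(H) = 12 > 0, so H is positive definite and the point is a local minimum.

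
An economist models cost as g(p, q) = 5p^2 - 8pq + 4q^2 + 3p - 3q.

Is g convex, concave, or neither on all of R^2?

g is quadratic, so its Hessian is the constant matrix H = [[10, -8], [-8, 8]].
det(H) = 16, tr(H) = 18.
det(H) > 0 and tr(H) > 0, so H is positive definite everywhere: convex.

convex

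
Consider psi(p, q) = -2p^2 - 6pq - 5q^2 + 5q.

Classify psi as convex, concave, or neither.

concave

psi is quadratic, so its Hessian is the constant matrix H = [[-4, -6], [-6, -10]].
det(H) = 4, tr(H) = -14.
det(H) > 0 and tr(H) < 0, so H is negative definite everywhere: concave.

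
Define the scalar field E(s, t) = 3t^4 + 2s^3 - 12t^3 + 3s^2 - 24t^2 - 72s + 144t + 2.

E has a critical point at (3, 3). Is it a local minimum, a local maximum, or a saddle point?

The mixed partial ∂²E/∂s∂t is 0, so the Hessian at any point is diag(E_ss, E_tt) = diag(6(2s + 1), 12(3t^2 - 6t - 4)).
At (3, 3): H = diag(42, 60).
Both eigenvalues are positive, so H is positive definite: a local minimum.

local minimum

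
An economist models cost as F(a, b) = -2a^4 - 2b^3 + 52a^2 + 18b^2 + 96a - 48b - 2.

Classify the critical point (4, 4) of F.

The mixed partial ∂²F/∂a∂b is 0, so the Hessian at any point is diag(F_aa, F_bb) = diag(8(-3a^2 + 13), 12(-b + 3)).
At (4, 4): H = diag(-280, -12).
Both eigenvalues are negative, so H is negative definite: a local maximum.

local maximum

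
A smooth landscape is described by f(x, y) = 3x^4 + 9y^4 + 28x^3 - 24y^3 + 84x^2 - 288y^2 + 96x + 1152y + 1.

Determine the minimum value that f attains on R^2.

-5439

f(x,y) separates as P(x) + Q(y) + 1, so its minimum is min P + min Q + 1.
P'(x) = 12(x + 1)(x + 2)(x + 4) vanishes at x ∈ {-4, -2, -1}; Q'(y) = 36(y - 4)(y - 2)(y + 4) vanishes at y ∈ {-4, 2, 4}.
Local minima of P (where P''>0): P(-4)=-64, P(-1)=-37. Local minima of Q: Q(-4)=-5376, Q(4)=768.
So the global minimum of f is P(-4) + Q(-4) + 1 = -64 − 5376 + 1 = -5439, attained at (-4, -4).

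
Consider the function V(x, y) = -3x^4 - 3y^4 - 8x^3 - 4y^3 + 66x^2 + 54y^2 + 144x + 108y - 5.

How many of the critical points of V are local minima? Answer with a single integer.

1

V separates as a function of x plus a function of y, so ∇V=0 decouples.
∂V/∂x = -12(x - 3)(x + 1)(x + 4) = 0 at x ∈ {-4, -1, 3}; ∂V/∂y = -12(y - 3)(y + 1)(y + 3) = 0 at y ∈ {-3, -1, 3}.
The Hessian is diagonal: diag(V_xx, V_yy). Second derivatives: V_xx(-4)=-252, V_xx(-1)=144, V_xx(3)=-336; V_yy(-3)=-144, V_yy(-1)=96, V_yy(3)=-288.
Local minima occur where both diagonal entries positive: (-1, -1). Count: 1.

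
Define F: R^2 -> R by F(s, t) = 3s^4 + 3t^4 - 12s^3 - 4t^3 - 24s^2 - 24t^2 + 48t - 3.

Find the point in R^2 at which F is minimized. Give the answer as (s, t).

(4, -2)

F(s,t) separates as P(s) + Q(t) − 3, so its minimum is min P + min Q − 3.
P'(s) = 12s(s - 4)(s + 1) vanishes at s ∈ {-1, 0, 4}; Q'(t) = 12(t - 2)(t - 1)(t + 2) vanishes at t ∈ {-2, 1, 2}.
Local minima of P (where P''>0): P(-1)=-9, P(4)=-384. Local minima of Q: Q(-2)=-112, Q(2)=16.
So the global minimum of F is P(4) + Q(-2) − 3 = -384 − 112 − 3 = -499, attained at (4, -2).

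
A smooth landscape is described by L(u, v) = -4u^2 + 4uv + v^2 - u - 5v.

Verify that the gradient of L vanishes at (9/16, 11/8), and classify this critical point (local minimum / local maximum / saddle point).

saddle point

∇L = (-8u + 4v - 1, 4u + 2v - 5); substituting (9/16, 11/8) gives ∇L = (0, 0), so (9/16, 11/8) is indeed a critical point.
The Hessian of L is constant: H = [[-8, 4], [4, 2]].
det(H) = (-8)·2 − 4² = -32.
Since det(H) < 0, H is indefinite and the critical point is a saddle point.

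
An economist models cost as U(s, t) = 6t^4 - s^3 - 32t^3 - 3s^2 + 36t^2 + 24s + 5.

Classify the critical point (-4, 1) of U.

saddle point

The mixed partial ∂²U/∂s∂t is 0, so the Hessian at any point is diag(U_ss, U_tt) = diag(-6(s + 1), 24(3t^2 - 8t + 3)).
At (-4, 1): H = diag(18, -48).
The eigenvalues have opposite signs, so H is indefinite: a saddle point.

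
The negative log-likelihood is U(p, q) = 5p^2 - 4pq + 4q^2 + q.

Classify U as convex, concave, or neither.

convex

U is quadratic, so its Hessian is the constant matrix H = [[10, -4], [-4, 8]].
det(H) = 64, tr(H) = 18.
det(H) > 0 and tr(H) > 0, so H is positive definite everywhere: convex.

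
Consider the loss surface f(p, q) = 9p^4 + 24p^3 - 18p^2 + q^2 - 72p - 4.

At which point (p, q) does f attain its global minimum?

f(p,q) separates as A(p) + B(q) − 4, so its minimum is min A + min B − 4.
A'(p) = 36(p - 1)(p + 1)(p + 2) vanishes at p ∈ {-2, -1, 1}; B'(q) = 2q vanishes at q ∈ {0}.
Local minima of A (where A''>0): A(-2)=24, A(1)=-57. Local minima of B: B(0)=0.
So the global minimum of f is A(1) + B(0) − 4 = -57 + 0 − 4 = -61, attained at (1, 0).

(1, 0)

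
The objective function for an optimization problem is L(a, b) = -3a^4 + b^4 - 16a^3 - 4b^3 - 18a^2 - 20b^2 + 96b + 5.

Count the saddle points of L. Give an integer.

5

L separates as a function of a plus a function of b, so ∇L=0 decouples.
∂L/∂a = -12a(a + 1)(a + 3) = 0 at a ∈ {-3, -1, 0}; ∂L/∂b = 4(b - 4)(b - 2)(b + 3) = 0 at b ∈ {-3, 2, 4}.
The Hessian is diagonal: diag(L_aa, L_bb). Second derivatives: L_aa(-3)=-72, L_aa(-1)=24, L_aa(0)=-36; L_bb(-3)=140, L_bb(2)=-40, L_bb(4)=56.
Saddle points occur where the two diagonal entries have opposite signs: (-3, -3), (-3, 4), (-1, 2), (0, -3), (0, 4). Count: 5.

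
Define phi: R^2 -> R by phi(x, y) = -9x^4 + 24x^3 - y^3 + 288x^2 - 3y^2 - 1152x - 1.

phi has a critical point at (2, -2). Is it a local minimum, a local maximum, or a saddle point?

local minimum

The mixed partial ∂²phi/∂x∂y is 0, so the Hessian at any point is diag(phi_xx, phi_yy) = diag(36(-3x^2 + 4x + 16), -6(y + 1)).
At (2, -2): H = diag(432, 6).
Both eigenvalues are positive, so H is positive definite: a local minimum.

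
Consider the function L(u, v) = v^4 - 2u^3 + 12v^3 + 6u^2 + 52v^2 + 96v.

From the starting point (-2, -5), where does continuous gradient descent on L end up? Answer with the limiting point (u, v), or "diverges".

(0, -4)

L is separable, so gradient descent decouples: u follows -∂L/∂u, v follows -∂L/∂v.
∂L/∂u = -6u(u - 2); at u=-2 this is -48, so u increases.
∂L/∂v = 4(v + 2)(v + 3)(v + 4); at v=-5 this is -24, so v increases.
u converges to its nearest critical value 0 (a local min of the u-part); v converges to -4. The iterate converges to (0, -4).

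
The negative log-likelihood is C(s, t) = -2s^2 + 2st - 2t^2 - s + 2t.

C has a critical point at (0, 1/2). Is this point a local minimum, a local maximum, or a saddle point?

The Hessian of C is constant: H = [[-4, 2], [2, -4]].
det(H) = (-4)·(-4) − 2² = 12.
det(H) > 0 and tr(H) = -8 < 0, so H is negative definite and the point is a local maximum.

local maximum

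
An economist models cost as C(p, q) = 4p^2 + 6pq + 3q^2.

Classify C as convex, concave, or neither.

C is quadratic, so its Hessian is the constant matrix H = [[8, 6], [6, 6]].
det(H) = 12, tr(H) = 14.
det(H) > 0 and tr(H) > 0, so H is positive definite everywhere: convex.

convex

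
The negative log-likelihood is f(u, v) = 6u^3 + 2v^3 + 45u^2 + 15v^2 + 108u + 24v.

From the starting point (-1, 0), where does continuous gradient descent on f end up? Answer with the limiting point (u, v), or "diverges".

(-2, -1)

f is separable, so gradient descent decouples: u follows -∂f/∂u, v follows -∂f/∂v.
∂f/∂u = 18(u + 2)(u + 3); at u=-1 this is 36, so u decreases.
∂f/∂v = 6(v + 1)(v + 4); at v=0 this is 24, so v decreases.
u converges to its nearest critical value -2 (a local min of the u-part); v converges to -1. The iterate converges to (-2, -1).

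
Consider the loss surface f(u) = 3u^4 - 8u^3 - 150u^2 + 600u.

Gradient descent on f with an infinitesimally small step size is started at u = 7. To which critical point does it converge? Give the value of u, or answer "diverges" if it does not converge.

f'(u) = 12(u - 5)(u - 2)(u + 5), so f'(7) = 1440.
Gradient descent moves in the -f' direction, i.e. u is decreasing.
The nearest critical point in that direction is u = 5, where f'' = 360 > 0 (a local minimum). The iterate converges there.

5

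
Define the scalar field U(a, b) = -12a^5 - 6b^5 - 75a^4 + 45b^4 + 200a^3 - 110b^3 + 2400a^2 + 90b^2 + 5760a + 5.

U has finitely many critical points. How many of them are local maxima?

4

U separates as a function of a plus a function of b, so ∇U=0 decouples.
∂U/∂a = -60(a - 4)(a + 2)(a + 3)(a + 4) = 0 at a ∈ {-4, -3, -2, 4}; ∂U/∂b = -30b(b - 3)(b - 2)(b - 1) = 0 at b ∈ {0, 1, 2, 3}.
The Hessian is diagonal: diag(U_aa, U_bb). Second derivatives: U_aa(-4)=960, U_aa(-3)=-420, U_aa(-2)=720, U_aa(4)=-20160; U_bb(0)=180, U_bb(1)=-60, U_bb(2)=60, U_bb(3)=-180.
Local maxima occur where both diagonal entries negative: (-3, 1), (-3, 3), (4, 1), (4, 3). Count: 4.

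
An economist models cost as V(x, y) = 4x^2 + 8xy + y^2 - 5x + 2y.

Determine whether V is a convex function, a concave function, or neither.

V is quadratic, so its Hessian is the constant matrix H = [[8, 8], [8, 2]].
det(H) = -48, tr(H) = 10.
det(H) < 0, so H is indefinite: neither convex nor concave.

neither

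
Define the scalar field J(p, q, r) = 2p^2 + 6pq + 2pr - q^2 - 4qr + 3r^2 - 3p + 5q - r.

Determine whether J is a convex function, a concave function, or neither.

neither

J is quadratic, so its Hessian is the constant matrix H = [[4, 6, 2], [6, -2, -4], [2, -4, 6]].
Leading principal minors: 4, -44, -416.
Neither pattern holds ⇒ H is indefinite ⇒ neither convex nor concave.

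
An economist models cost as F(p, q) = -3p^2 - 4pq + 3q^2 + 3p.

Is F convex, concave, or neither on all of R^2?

F is quadratic, so its Hessian is the constant matrix H = [[-6, -4], [-4, 6]].
det(H) = -52, tr(H) = 0.
det(H) < 0, so H is indefinite: neither convex nor concave.

neither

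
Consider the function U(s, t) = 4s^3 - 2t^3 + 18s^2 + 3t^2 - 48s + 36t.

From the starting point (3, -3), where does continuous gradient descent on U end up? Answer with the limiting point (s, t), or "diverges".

U is separable, so gradient descent decouples: s follows -∂U/∂s, t follows -∂U/∂t.
∂U/∂s = 12(s - 1)(s + 4); at s=3 this is 168, so s decreases.
∂U/∂t = -6(t - 3)(t + 2); at t=-3 this is -36, so t increases.
s converges to its nearest critical value 1 (a local min of the s-part); t converges to -2. The iterate converges to (1, -2).

(1, -2)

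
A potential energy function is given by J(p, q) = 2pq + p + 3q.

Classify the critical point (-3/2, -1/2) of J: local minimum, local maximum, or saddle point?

The Hessian of J is constant: H = [[0, 2], [2, 0]].
det(H) = 0·0 − 2² = -4.
Since det(H) < 0, H is indefinite and the critical point is a saddle point.

saddle point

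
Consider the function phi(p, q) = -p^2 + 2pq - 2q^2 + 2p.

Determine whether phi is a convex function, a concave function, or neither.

concave

phi is quadratic, so its Hessian is the constant matrix H = [[-2, 2], [2, -4]].
det(H) = 4, tr(H) = -6.
det(H) > 0 and tr(H) < 0, so H is negative definite everywhere: concave.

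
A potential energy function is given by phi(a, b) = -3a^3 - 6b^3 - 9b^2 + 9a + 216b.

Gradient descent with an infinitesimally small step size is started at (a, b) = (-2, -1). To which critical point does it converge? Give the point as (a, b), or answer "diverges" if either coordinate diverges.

phi is separable, so gradient descent decouples: a follows -∂phi/∂a, b follows -∂phi/∂b.
∂phi/∂a = -9(a - 1)(a + 1); at a=-2 this is -27, so a increases.
∂phi/∂b = -18(b - 3)(b + 4); at b=-1 this is 216, so b decreases.
a converges to its nearest critical value -1 (a local min of the a-part); b converges to -4. The iterate converges to (-1, -4).

(-1, -4)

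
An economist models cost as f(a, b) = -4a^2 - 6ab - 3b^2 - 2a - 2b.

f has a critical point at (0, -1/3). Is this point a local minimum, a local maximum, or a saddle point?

local maximum

The Hessian of f is constant: H = [[-8, -6], [-6, -6]].
det(H) = (-8)·(-6) − (-6)² = 12.
det(H) > 0 and tr(H) = -14 < 0, so H is negative definite and the point is a local maximum.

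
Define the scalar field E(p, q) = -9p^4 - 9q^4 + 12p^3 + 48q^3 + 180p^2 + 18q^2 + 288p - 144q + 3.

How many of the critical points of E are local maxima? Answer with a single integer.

E separates as a function of p plus a function of q, so ∇E=0 decouples.
∂E/∂p = -36(p - 4)(p + 1)(p + 2) = 0 at p ∈ {-2, -1, 4}; ∂E/∂q = -36(q - 4)(q - 1)(q + 1) = 0 at q ∈ {-1, 1, 4}.
The Hessian is diagonal: diag(E_pp, E_qq). Second derivatives: E_pp(-2)=-216, E_pp(-1)=180, E_pp(4)=-1080; E_qq(-1)=-360, E_qq(1)=216, E_qq(4)=-540.
Local maxima occur where both diagonal entries negative: (-2, -1), (-2, 4), (4, -1), (4, 4). Count: 4.

4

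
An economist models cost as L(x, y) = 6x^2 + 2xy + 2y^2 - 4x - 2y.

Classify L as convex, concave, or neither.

L is quadratic, so its Hessian is the constant matrix H = [[12, 2], [2, 4]].
det(H) = 44, tr(H) = 16.
det(H) > 0 and tr(H) > 0, so H is positive definite everywhere: convex.

convex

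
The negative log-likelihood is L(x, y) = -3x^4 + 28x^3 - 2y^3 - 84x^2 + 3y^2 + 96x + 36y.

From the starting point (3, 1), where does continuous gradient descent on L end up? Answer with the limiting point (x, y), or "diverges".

L is separable, so gradient descent decouples: x follows -∂L/∂x, y follows -∂L/∂y.
∂L/∂x = -12(x - 4)(x - 2)(x - 1); at x=3 this is 24, so x decreases.
∂L/∂y = -6(y - 3)(y + 2); at y=1 this is 36, so y decreases.
x converges to its nearest critical value 2 (a local min of the x-part); y converges to -2. The iterate converges to (2, -2).

(2, -2)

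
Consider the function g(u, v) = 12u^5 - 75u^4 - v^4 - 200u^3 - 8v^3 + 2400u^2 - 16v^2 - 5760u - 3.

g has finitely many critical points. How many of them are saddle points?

6

g separates as a function of u plus a function of v, so ∇g=0 decouples.
∂g/∂u = 60(u - 4)(u - 3)(u - 2)(u + 4) = 0 at u ∈ {-4, 2, 3, 4}; ∂g/∂v = -4v(v + 2)(v + 4) = 0 at v ∈ {-4, -2, 0}.
The Hessian is diagonal: diag(g_uu, g_vv). Second derivatives: g_uu(-4)=-20160, g_uu(2)=720, g_uu(3)=-420, g_uu(4)=960; g_vv(-4)=-32, g_vv(-2)=16, g_vv(0)=-32.
Saddle points occur where the two diagonal entries have opposite signs: (-4, -2), (2, -4), (2, 0), (3, -2), (4, -4), (4, 0). Count: 6.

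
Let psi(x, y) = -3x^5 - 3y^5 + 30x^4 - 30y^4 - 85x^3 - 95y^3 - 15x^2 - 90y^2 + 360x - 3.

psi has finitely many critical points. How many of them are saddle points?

8

psi separates as a function of x plus a function of y, so ∇psi=0 decouples.
∂psi/∂x = -15(x - 4)(x - 3)(x - 2)(x + 1) = 0 at x ∈ {-1, 2, 3, 4}; ∂psi/∂y = -15y(y + 1)(y + 3)(y + 4) = 0 at y ∈ {-4, -3, -1, 0}.
The Hessian is diagonal: diag(psi_xx, psi_yy). Second derivatives: psi_xx(-1)=900, psi_xx(2)=-90, psi_xx(3)=60, psi_xx(4)=-150; psi_yy(-4)=180, psi_yy(-3)=-90, psi_yy(-1)=90, psi_yy(0)=-180.
Saddle points occur where the two diagonal entries have opposite signs: (-1, -3), (-1, 0), (2, -4), (2, -1), (3, -3), (3, 0), (4, -4), (4, -1). Count: 8.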